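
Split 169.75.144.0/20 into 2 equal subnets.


New prefix = 20 + 1 = 21
Each subnet has 2048 addresses
  169.75.144.0/21
  169.75.152.0/21
Subnets: 169.75.144.0/21, 169.75.152.0/21


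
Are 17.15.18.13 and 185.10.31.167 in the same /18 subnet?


Mask: 255.255.192.0
17.15.18.13 AND mask = 17.15.0.0
185.10.31.167 AND mask = 185.10.0.0
No, different subnets (17.15.0.0 vs 185.10.0.0)


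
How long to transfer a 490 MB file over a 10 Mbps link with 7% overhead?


Effective throughput = 10 * (1 - 7/100) = 9.3 Mbps
File size in Mb = 490 * 8 = 3920 Mb
Time = 3920 / 9.3
Time = 421.5054 seconds


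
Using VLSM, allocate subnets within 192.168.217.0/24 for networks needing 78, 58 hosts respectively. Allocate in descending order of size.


78 hosts -> /25 (126 usable): 192.168.217.0/25
58 hosts -> /26 (62 usable): 192.168.217.128/26
Allocation: 192.168.217.0/25 (78 hosts, 126 usable); 192.168.217.128/26 (58 hosts, 62 usable)


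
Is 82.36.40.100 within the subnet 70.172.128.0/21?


Subnet network: 70.172.128.0
Test IP AND mask: 82.36.40.0
No, 82.36.40.100 is not in 70.172.128.0/21


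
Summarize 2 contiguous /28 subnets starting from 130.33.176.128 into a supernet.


Original prefix: /28
Number of subnets: 2 = 2^1
New prefix = 28 - 1 = 27
Supernet: 130.33.176.128/27


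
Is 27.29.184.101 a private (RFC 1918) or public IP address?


RFC 1918 private ranges:
  10.0.0.0/8 (10.0.0.0 - 10.255.255.255)
  172.16.0.0/12 (172.16.0.0 - 172.31.255.255)
  192.168.0.0/16 (192.168.0.0 - 192.168.255.255)
Public (not in any RFC 1918 range)


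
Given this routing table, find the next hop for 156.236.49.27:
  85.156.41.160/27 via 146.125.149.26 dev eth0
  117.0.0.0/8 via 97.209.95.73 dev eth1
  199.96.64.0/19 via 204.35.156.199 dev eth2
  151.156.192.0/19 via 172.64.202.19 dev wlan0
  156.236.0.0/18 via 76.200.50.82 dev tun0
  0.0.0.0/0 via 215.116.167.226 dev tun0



Longest prefix match for 156.236.49.27:
  /27 85.156.41.160: no
  /8 117.0.0.0: no
  /19 199.96.64.0: no
  /19 151.156.192.0: no
  /18 156.236.0.0: MATCH
  /0 0.0.0.0: MATCH
Selected: next-hop 76.200.50.82 via tun0 (matched /18)


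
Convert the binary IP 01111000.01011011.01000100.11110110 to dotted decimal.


01111000 = 120
01011011 = 91
01000100 = 68
11110110 = 246
IP: 120.91.68.246


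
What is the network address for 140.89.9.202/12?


IP:   10001100.01011001.00001001.11001010
Mask: 11111111.11110000.00000000.00000000
AND operation:
Net:  10001100.01010000.00000000.00000000
Network: 140.80.0.0/12


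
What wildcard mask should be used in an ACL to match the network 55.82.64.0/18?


Subnet mask: 255.255.192.0
Wildcard = 255.255.255.255 - subnet mask
255 - 255 = 0
255 - 255 = 0
255 - 192 = 63
255 - 0 = 255
Wildcard: 0.0.63.255


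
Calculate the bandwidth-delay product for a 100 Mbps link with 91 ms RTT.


BDP = bandwidth * RTT
= 100 Mbps * 91 ms
= 100 * 1e6 * 91 / 1000 bits
= 9100000 bits
= 1137500 bytes
= 1110.8398 KB
BDP = 9100000 bits (1137500 bytes)


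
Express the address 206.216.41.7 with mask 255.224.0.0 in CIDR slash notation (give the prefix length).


Binary: 11111111.11100000.00000000.00000000
Count leading 1s
Prefix: /11


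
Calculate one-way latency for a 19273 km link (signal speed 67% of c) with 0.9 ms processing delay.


Speed = 0.67 * 3e5 km/s = 201000 km/s
Propagation delay = 19273 / 201000 = 0.0959 s = 95.8856 ms
Processing delay = 0.9 ms
Total one-way latency = 96.7856 ms


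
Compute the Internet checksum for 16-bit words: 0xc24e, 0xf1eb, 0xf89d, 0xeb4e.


Sum all words (with carry folding):
+ 0xc24e = 0xc24e
+ 0xf1eb = 0xb43a
+ 0xf89d = 0xacd8
+ 0xeb4e = 0x9827
One's complement: ~0x9827
Checksum = 0x67d8


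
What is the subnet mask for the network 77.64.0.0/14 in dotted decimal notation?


/14 means 14 network bits, 18 host bits
Binary: 11111111111111000000000000000000
Mask: 255.252.0.0


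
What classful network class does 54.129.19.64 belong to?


First octet: 54
Binary: 00110110
0xxxxxxx -> Class A (1-126)
Class A, default mask 255.0.0.0 (/8)


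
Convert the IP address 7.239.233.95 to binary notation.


7 = 00000111
239 = 11101111
233 = 11101001
95 = 01011111
Binary: 00000111.11101111.11101001.01011111


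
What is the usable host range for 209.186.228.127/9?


Network: 209.128.0.0
Broadcast: 209.255.255.255
First usable = network + 1
Last usable = broadcast - 1
Range: 209.128.0.1 to 209.255.255.254


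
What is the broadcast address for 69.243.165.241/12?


Network: 69.240.0.0/12
Host bits = 20
Set all host bits to 1:
Broadcast: 69.255.255.255


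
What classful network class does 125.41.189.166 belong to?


First octet: 125
Binary: 01111101
0xxxxxxx -> Class A (1-126)
Class A, default mask 255.0.0.0 (/8)


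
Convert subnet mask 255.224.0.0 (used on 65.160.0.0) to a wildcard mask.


Subnet mask: 255.224.0.0
Wildcard = 255.255.255.255 - subnet mask
255 - 255 = 0
255 - 224 = 31
255 - 0 = 255
255 - 0 = 255
Wildcard: 0.31.255.255


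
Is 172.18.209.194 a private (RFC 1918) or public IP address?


RFC 1918 private ranges:
  10.0.0.0/8 (10.0.0.0 - 10.255.255.255)
  172.16.0.0/12 (172.16.0.0 - 172.31.255.255)
  192.168.0.0/16 (192.168.0.0 - 192.168.255.255)
Private (in 172.16.0.0/12)


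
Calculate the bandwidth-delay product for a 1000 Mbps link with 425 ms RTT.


BDP = bandwidth * RTT
= 1000 Mbps * 425 ms
= 1000 * 1e6 * 425 / 1000 bits
= 425000000 bits
= 53125000 bytes
= 51879.8828 KB
BDP = 425000000 bits (53125000 bytes)


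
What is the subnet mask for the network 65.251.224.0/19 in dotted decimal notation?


/19 means 19 network bits, 13 host bits
Binary: 11111111111111111110000000000000
Mask: 255.255.224.0


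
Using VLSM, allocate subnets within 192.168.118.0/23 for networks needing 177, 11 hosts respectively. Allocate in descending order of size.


177 hosts -> /24 (254 usable): 192.168.118.0/24
11 hosts -> /28 (14 usable): 192.168.119.0/28
Allocation: 192.168.118.0/24 (177 hosts, 254 usable); 192.168.119.0/28 (11 hosts, 14 usable)


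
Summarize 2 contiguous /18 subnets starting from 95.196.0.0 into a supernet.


Original prefix: /18
Number of subnets: 2 = 2^1
New prefix = 18 - 1 = 17
Supernet: 95.196.0.0/17


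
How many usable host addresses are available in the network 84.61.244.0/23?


Host bits = 32 - 23 = 9
Total addresses = 2^9 = 512
Usable = total - 2 (network and broadcast)
Usable hosts: 510


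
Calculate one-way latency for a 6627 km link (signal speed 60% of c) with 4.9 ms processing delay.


Speed = 0.6 * 3e5 km/s = 180000 km/s
Propagation delay = 6627 / 180000 = 0.0368 s = 36.8167 ms
Processing delay = 4.9 ms
Total one-way latency = 41.7167 ms


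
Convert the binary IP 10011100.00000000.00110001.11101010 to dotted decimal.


10011100 = 156
00000000 = 0
00110001 = 49
11101010 = 234
IP: 156.0.49.234


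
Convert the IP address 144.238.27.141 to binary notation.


144 = 10010000
238 = 11101110
27 = 00011011
141 = 10001101
Binary: 10010000.11101110.00011011.10001101


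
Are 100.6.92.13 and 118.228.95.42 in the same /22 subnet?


Mask: 255.255.252.0
100.6.92.13 AND mask = 100.6.92.0
118.228.95.42 AND mask = 118.228.92.0
No, different subnets (100.6.92.0 vs 118.228.92.0)


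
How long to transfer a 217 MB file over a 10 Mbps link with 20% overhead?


Effective throughput = 10 * (1 - 20/100) = 8 Mbps
File size in Mb = 217 * 8 = 1736 Mb
Time = 1736 / 8
Time = 217 seconds


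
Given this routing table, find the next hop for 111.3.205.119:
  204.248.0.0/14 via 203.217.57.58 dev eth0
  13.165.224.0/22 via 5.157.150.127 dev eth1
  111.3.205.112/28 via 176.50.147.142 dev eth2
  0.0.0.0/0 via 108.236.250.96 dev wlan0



Longest prefix match for 111.3.205.119:
  /14 204.248.0.0: no
  /22 13.165.224.0: no
  /28 111.3.205.112: MATCH
  /0 0.0.0.0: MATCH
Selected: next-hop 176.50.147.142 via eth2 (matched /28)


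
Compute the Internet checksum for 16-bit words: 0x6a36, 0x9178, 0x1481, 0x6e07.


Sum all words (with carry folding):
+ 0x6a36 = 0x6a36
+ 0x9178 = 0xfbae
+ 0x1481 = 0x1030
+ 0x6e07 = 0x7e37
One's complement: ~0x7e37
Checksum = 0x81c8


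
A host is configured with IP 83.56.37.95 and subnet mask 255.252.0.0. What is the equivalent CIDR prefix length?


Binary: 11111111.11111100.00000000.00000000
Count leading 1s
Prefix: /14


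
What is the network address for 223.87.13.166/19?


IP:   11011111.01010111.00001101.10100110
Mask: 11111111.11111111.11100000.00000000
AND operation:
Net:  11011111.01010111.00000000.00000000
Network: 223.87.0.0/19


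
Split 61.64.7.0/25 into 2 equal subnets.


New prefix = 25 + 1 = 26
Each subnet has 64 addresses
  61.64.7.0/26
  61.64.7.64/26
Subnets: 61.64.7.0/26, 61.64.7.64/26


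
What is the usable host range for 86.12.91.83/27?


Network: 86.12.91.64
Broadcast: 86.12.91.95
First usable = network + 1
Last usable = broadcast - 1
Range: 86.12.91.65 to 86.12.91.94


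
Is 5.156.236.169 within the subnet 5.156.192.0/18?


Subnet network: 5.156.192.0
Test IP AND mask: 5.156.192.0
Yes, 5.156.236.169 is in 5.156.192.0/18


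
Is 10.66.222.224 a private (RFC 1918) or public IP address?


RFC 1918 private ranges:
  10.0.0.0/8 (10.0.0.0 - 10.255.255.255)
  172.16.0.0/12 (172.16.0.0 - 172.31.255.255)
  192.168.0.0/16 (192.168.0.0 - 192.168.255.255)
Private (in 10.0.0.0/8)


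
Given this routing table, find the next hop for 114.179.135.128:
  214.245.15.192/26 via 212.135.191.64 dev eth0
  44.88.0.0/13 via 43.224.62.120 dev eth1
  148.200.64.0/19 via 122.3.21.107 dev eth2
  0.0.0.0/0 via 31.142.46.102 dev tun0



Longest prefix match for 114.179.135.128:
  /26 214.245.15.192: no
  /13 44.88.0.0: no
  /19 148.200.64.0: no
  /0 0.0.0.0: MATCH
Selected: next-hop 31.142.46.102 via tun0 (matched /0)


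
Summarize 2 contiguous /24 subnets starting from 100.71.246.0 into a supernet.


Original prefix: /24
Number of subnets: 2 = 2^1
New prefix = 24 - 1 = 23
Supernet: 100.71.246.0/23


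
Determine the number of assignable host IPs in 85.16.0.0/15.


Host bits = 32 - 15 = 17
Total addresses = 2^17 = 131072
Usable = total - 2 (network and broadcast)
Usable hosts: 131070


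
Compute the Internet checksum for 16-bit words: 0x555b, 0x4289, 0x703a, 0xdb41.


Sum all words (with carry folding):
+ 0x555b = 0x555b
+ 0x4289 = 0x97e4
+ 0x703a = 0x081f
+ 0xdb41 = 0xe360
One's complement: ~0xe360
Checksum = 0x1c9f


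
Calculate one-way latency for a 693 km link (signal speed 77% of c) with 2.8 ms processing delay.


Speed = 0.77 * 3e5 km/s = 231000 km/s
Propagation delay = 693 / 231000 = 0.003 s = 3 ms
Processing delay = 2.8 ms
Total one-way latency = 5.8 ms


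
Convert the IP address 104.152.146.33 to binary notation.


104 = 01101000
152 = 10011000
146 = 10010010
33 = 00100001
Binary: 01101000.10011000.10010010.00100001


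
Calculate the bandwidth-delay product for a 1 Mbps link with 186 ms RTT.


BDP = bandwidth * RTT
= 1 Mbps * 186 ms
= 1 * 1e6 * 186 / 1000 bits
= 186000 bits
= 23250 bytes
= 22.7051 KB
BDP = 186000 bits (23250 bytes)


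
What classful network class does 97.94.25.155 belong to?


First octet: 97
Binary: 01100001
0xxxxxxx -> Class A (1-126)
Class A, default mask 255.0.0.0 (/8)


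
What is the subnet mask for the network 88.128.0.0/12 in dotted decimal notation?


/12 means 12 network bits, 20 host bits
Binary: 11111111111100000000000000000000
Mask: 255.240.0.0


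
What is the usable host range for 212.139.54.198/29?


Network: 212.139.54.192
Broadcast: 212.139.54.199
First usable = network + 1
Last usable = broadcast - 1
Range: 212.139.54.193 to 212.139.54.198


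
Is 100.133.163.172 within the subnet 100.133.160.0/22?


Subnet network: 100.133.160.0
Test IP AND mask: 100.133.160.0
Yes, 100.133.163.172 is in 100.133.160.0/22


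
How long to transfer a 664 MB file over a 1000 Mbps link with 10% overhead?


Effective throughput = 1000 * (1 - 10/100) = 900 Mbps
File size in Mb = 664 * 8 = 5312 Mb
Time = 5312 / 900
Time = 5.9022 seconds


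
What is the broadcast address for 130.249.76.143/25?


Network: 130.249.76.128/25
Host bits = 7
Set all host bits to 1:
Broadcast: 130.249.76.255


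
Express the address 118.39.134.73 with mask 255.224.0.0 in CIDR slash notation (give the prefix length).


Binary: 11111111.11100000.00000000.00000000
Count leading 1s
Prefix: /11


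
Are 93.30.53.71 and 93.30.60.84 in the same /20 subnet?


Mask: 255.255.240.0
93.30.53.71 AND mask = 93.30.48.0
93.30.60.84 AND mask = 93.30.48.0
Yes, same subnet (93.30.48.0)


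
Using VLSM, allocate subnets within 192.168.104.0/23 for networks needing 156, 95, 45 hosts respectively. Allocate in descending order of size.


156 hosts -> /24 (254 usable): 192.168.104.0/24
95 hosts -> /25 (126 usable): 192.168.105.0/25
45 hosts -> /26 (62 usable): 192.168.105.128/26
Allocation: 192.168.104.0/24 (156 hosts, 254 usable); 192.168.105.0/25 (95 hosts, 126 usable); 192.168.105.128/26 (45 hosts, 62 usable)


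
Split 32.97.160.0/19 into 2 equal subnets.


New prefix = 19 + 1 = 20
Each subnet has 4096 addresses
  32.97.160.0/20
  32.97.176.0/20
Subnets: 32.97.160.0/20, 32.97.176.0/20


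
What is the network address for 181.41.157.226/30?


IP:   10110101.00101001.10011101.11100010
Mask: 11111111.11111111.11111111.11111100
AND operation:
Net:  10110101.00101001.10011101.11100000
Network: 181.41.157.224/30


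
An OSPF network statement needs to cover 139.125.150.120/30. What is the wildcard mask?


Subnet mask: 255.255.255.252
Wildcard = 255.255.255.255 - subnet mask
255 - 255 = 0
255 - 255 = 0
255 - 255 = 0
255 - 252 = 3
Wildcard: 0.0.0.3


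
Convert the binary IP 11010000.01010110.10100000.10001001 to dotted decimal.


11010000 = 208
01010110 = 86
10100000 = 160
10001001 = 137
IP: 208.86.160.137


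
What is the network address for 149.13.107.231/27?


IP:   10010101.00001101.01101011.11100111
Mask: 11111111.11111111.11111111.11100000
AND operation:
Net:  10010101.00001101.01101011.11100000
Network: 149.13.107.224/27


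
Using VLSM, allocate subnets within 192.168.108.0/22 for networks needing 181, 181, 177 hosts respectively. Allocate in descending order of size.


181 hosts -> /24 (254 usable): 192.168.108.0/24
181 hosts -> /24 (254 usable): 192.168.109.0/24
177 hosts -> /24 (254 usable): 192.168.110.0/24
Allocation: 192.168.108.0/24 (181 hosts, 254 usable); 192.168.109.0/24 (181 hosts, 254 usable); 192.168.110.0/24 (177 hosts, 254 usable)


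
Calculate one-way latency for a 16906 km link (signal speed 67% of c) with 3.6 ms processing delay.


Speed = 0.67 * 3e5 km/s = 201000 km/s
Propagation delay = 16906 / 201000 = 0.0841 s = 84.1095 ms
Processing delay = 3.6 ms
Total one-way latency = 87.7095 ms


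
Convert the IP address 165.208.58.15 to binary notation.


165 = 10100101
208 = 11010000
58 = 00111010
15 = 00001111
Binary: 10100101.11010000.00111010.00001111


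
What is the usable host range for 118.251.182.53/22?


Network: 118.251.180.0
Broadcast: 118.251.183.255
First usable = network + 1
Last usable = broadcast - 1
Range: 118.251.180.1 to 118.251.183.254


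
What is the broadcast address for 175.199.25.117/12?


Network: 175.192.0.0/12
Host bits = 20
Set all host bits to 1:
Broadcast: 175.207.255.255


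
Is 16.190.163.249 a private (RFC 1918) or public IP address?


RFC 1918 private ranges:
  10.0.0.0/8 (10.0.0.0 - 10.255.255.255)
  172.16.0.0/12 (172.16.0.0 - 172.31.255.255)
  192.168.0.0/16 (192.168.0.0 - 192.168.255.255)
Public (not in any RFC 1918 range)


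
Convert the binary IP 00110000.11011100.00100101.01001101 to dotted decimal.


00110000 = 48
11011100 = 220
00100101 = 37
01001101 = 77
IP: 48.220.37.77


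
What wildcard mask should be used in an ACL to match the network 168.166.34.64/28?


Subnet mask: 255.255.255.240
Wildcard = 255.255.255.255 - subnet mask
255 - 255 = 0
255 - 255 = 0
255 - 255 = 0
255 - 240 = 15
Wildcard: 0.0.0.15


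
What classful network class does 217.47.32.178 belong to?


First octet: 217
Binary: 11011001
110xxxxx -> Class C (192-223)
Class C, default mask 255.255.255.0 (/24)


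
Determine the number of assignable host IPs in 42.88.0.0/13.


Host bits = 32 - 13 = 19
Total addresses = 2^19 = 524288
Usable = total - 2 (network and broadcast)
Usable hosts: 524286


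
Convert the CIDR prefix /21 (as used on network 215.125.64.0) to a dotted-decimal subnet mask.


/21 means 21 network bits, 11 host bits
Binary: 11111111111111111111100000000000
Mask: 255.255.248.0


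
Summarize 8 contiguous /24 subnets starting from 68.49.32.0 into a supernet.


Original prefix: /24
Number of subnets: 8 = 2^3
New prefix = 24 - 3 = 21
Supernet: 68.49.32.0/21


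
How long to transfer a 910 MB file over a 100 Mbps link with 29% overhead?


Effective throughput = 100 * (1 - 29/100) = 71 Mbps
File size in Mb = 910 * 8 = 7280 Mb
Time = 7280 / 71
Time = 102.5352 seconds


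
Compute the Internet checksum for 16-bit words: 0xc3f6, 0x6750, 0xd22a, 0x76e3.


Sum all words (with carry folding):
+ 0xc3f6 = 0xc3f6
+ 0x6750 = 0x2b47
+ 0xd22a = 0xfd71
+ 0x76e3 = 0x7455
One's complement: ~0x7455
Checksum = 0x8baa


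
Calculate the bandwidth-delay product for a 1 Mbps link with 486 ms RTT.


BDP = bandwidth * RTT
= 1 Mbps * 486 ms
= 1 * 1e6 * 486 / 1000 bits
= 486000 bits
= 60750 bytes
= 59.3262 KB
BDP = 486000 bits (60750 bytes)


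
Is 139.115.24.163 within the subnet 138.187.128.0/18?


Subnet network: 138.187.128.0
Test IP AND mask: 139.115.0.0
No, 139.115.24.163 is not in 138.187.128.0/18


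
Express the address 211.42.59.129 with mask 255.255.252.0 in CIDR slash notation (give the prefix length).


Binary: 11111111.11111111.11111100.00000000
Count leading 1s
Prefix: /22


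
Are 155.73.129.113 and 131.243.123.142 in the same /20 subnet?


Mask: 255.255.240.0
155.73.129.113 AND mask = 155.73.128.0
131.243.123.142 AND mask = 131.243.112.0
No, different subnets (155.73.128.0 vs 131.243.112.0)


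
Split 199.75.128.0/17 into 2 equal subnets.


New prefix = 17 + 1 = 18
Each subnet has 16384 addresses
  199.75.128.0/18
  199.75.192.0/18
Subnets: 199.75.128.0/18, 199.75.192.0/18


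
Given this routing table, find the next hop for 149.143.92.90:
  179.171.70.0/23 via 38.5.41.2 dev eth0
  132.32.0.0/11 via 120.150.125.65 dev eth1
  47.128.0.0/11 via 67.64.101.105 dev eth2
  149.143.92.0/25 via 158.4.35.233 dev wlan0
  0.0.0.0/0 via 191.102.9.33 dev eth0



Longest prefix match for 149.143.92.90:
  /23 179.171.70.0: no
  /11 132.32.0.0: no
  /11 47.128.0.0: no
  /25 149.143.92.0: MATCH
  /0 0.0.0.0: MATCH
Selected: next-hop 158.4.35.233 via wlan0 (matched /25)


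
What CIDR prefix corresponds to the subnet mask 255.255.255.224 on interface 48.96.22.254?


Binary: 11111111.11111111.11111111.11100000
Count leading 1s
Prefix: /27


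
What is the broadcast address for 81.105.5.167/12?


Network: 81.96.0.0/12
Host bits = 20
Set all host bits to 1:
Broadcast: 81.111.255.255


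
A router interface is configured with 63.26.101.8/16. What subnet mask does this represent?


/16 means 16 network bits, 16 host bits
Binary: 11111111111111110000000000000000
Mask: 255.255.0.0


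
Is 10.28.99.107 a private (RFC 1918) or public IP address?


RFC 1918 private ranges:
  10.0.0.0/8 (10.0.0.0 - 10.255.255.255)
  172.16.0.0/12 (172.16.0.0 - 172.31.255.255)
  192.168.0.0/16 (192.168.0.0 - 192.168.255.255)
Private (in 10.0.0.0/8)


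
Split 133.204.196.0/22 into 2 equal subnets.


New prefix = 22 + 1 = 23
Each subnet has 512 addresses
  133.204.196.0/23
  133.204.198.0/23
Subnets: 133.204.196.0/23, 133.204.198.0/23


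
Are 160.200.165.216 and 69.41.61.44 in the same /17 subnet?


Mask: 255.255.128.0
160.200.165.216 AND mask = 160.200.128.0
69.41.61.44 AND mask = 69.41.0.0
No, different subnets (160.200.128.0 vs 69.41.0.0)


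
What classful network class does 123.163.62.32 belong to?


First octet: 123
Binary: 01111011
0xxxxxxx -> Class A (1-126)
Class A, default mask 255.0.0.0 (/8)


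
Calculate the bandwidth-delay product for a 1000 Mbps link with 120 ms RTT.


BDP = bandwidth * RTT
= 1000 Mbps * 120 ms
= 1000 * 1e6 * 120 / 1000 bits
= 120000000 bits
= 15000000 bytes
= 14648.4375 KB
BDP = 120000000 bits (15000000 bytes)


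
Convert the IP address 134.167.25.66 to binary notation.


134 = 10000110
167 = 10100111
25 = 00011001
66 = 01000010
Binary: 10000110.10100111.00011001.01000010


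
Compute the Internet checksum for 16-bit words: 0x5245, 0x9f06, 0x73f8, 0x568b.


Sum all words (with carry folding):
+ 0x5245 = 0x5245
+ 0x9f06 = 0xf14b
+ 0x73f8 = 0x6544
+ 0x568b = 0xbbcf
One's complement: ~0xbbcf
Checksum = 0x4430


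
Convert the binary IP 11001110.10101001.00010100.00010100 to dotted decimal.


11001110 = 206
10101001 = 169
00010100 = 20
00010100 = 20
IP: 206.169.20.20


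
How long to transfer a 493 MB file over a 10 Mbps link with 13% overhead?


Effective throughput = 10 * (1 - 13/100) = 8.7 Mbps
File size in Mb = 493 * 8 = 3944 Mb
Time = 3944 / 8.7
Time = 453.3333 seconds


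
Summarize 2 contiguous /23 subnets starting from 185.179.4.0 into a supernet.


Original prefix: /23
Number of subnets: 2 = 2^1
New prefix = 23 - 1 = 22
Supernet: 185.179.4.0/22


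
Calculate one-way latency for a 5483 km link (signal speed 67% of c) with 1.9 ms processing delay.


Speed = 0.67 * 3e5 km/s = 201000 km/s
Propagation delay = 5483 / 201000 = 0.0273 s = 27.2786 ms
Processing delay = 1.9 ms
Total one-way latency = 29.1786 ms


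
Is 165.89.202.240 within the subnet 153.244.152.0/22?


Subnet network: 153.244.152.0
Test IP AND mask: 165.89.200.0
No, 165.89.202.240 is not in 153.244.152.0/22


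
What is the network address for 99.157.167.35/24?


IP:   01100011.10011101.10100111.00100011
Mask: 11111111.11111111.11111111.00000000
AND operation:
Net:  01100011.10011101.10100111.00000000
Network: 99.157.167.0/24


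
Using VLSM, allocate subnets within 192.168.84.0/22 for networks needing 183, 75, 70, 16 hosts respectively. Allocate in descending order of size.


183 hosts -> /24 (254 usable): 192.168.84.0/24
75 hosts -> /25 (126 usable): 192.168.85.0/25
70 hosts -> /25 (126 usable): 192.168.85.128/25
16 hosts -> /27 (30 usable): 192.168.86.0/27
Allocation: 192.168.84.0/24 (183 hosts, 254 usable); 192.168.85.0/25 (75 hosts, 126 usable); 192.168.85.128/25 (70 hosts, 126 usable); 192.168.86.0/27 (16 hosts, 30 usable)


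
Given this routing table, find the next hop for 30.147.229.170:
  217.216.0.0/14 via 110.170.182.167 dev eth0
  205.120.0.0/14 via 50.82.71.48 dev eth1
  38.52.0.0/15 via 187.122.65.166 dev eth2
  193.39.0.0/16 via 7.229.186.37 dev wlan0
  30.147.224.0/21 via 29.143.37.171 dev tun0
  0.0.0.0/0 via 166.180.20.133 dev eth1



Longest prefix match for 30.147.229.170:
  /14 217.216.0.0: no
  /14 205.120.0.0: no
  /15 38.52.0.0: no
  /16 193.39.0.0: no
  /21 30.147.224.0: MATCH
  /0 0.0.0.0: MATCH
Selected: next-hop 29.143.37.171 via tun0 (matched /21)


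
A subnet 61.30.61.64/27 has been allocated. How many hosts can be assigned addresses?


Host bits = 32 - 27 = 5
Total addresses = 2^5 = 32
Usable = total - 2 (network and broadcast)
Usable hosts: 30


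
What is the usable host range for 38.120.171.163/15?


Network: 38.120.0.0
Broadcast: 38.121.255.255
First usable = network + 1
Last usable = broadcast - 1
Range: 38.120.0.1 to 38.121.255.254


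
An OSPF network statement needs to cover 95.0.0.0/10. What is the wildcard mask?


Subnet mask: 255.192.0.0
Wildcard = 255.255.255.255 - subnet mask
255 - 255 = 0
255 - 192 = 63
255 - 0 = 255
255 - 0 = 255
Wildcard: 0.63.255.255


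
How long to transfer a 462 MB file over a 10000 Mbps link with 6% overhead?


Effective throughput = 10000 * (1 - 6/100) = 9400 Mbps
File size in Mb = 462 * 8 = 3696 Mb
Time = 3696 / 9400
Time = 0.3932 seconds


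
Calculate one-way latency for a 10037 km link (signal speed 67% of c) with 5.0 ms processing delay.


Speed = 0.67 * 3e5 km/s = 201000 km/s
Propagation delay = 10037 / 201000 = 0.0499 s = 49.9353 ms
Processing delay = 5.0 ms
Total one-way latency = 54.9353 ms


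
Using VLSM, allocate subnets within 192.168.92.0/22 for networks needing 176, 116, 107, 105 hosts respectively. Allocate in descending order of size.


176 hosts -> /24 (254 usable): 192.168.92.0/24
116 hosts -> /25 (126 usable): 192.168.93.0/25
107 hosts -> /25 (126 usable): 192.168.93.128/25
105 hosts -> /25 (126 usable): 192.168.94.0/25
Allocation: 192.168.92.0/24 (176 hosts, 254 usable); 192.168.93.0/25 (116 hosts, 126 usable); 192.168.93.128/25 (107 hosts, 126 usable); 192.168.94.0/25 (105 hosts, 126 usable)


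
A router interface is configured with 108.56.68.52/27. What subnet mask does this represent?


/27 means 27 network bits, 5 host bits
Binary: 11111111111111111111111111100000
Mask: 255.255.255.224


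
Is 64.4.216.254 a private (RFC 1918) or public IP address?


RFC 1918 private ranges:
  10.0.0.0/8 (10.0.0.0 - 10.255.255.255)
  172.16.0.0/12 (172.16.0.0 - 172.31.255.255)
  192.168.0.0/16 (192.168.0.0 - 192.168.255.255)
Public (not in any RFC 1918 range)


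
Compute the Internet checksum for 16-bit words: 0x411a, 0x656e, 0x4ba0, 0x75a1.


Sum all words (with carry folding):
+ 0x411a = 0x411a
+ 0x656e = 0xa688
+ 0x4ba0 = 0xf228
+ 0x75a1 = 0x67ca
One's complement: ~0x67ca
Checksum = 0x9835


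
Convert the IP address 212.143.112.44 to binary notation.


212 = 11010100
143 = 10001111
112 = 01110000
44 = 00101100
Binary: 11010100.10001111.01110000.00101100


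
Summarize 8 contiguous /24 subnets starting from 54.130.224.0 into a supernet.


Original prefix: /24
Number of subnets: 8 = 2^3
New prefix = 24 - 3 = 21
Supernet: 54.130.224.0/21


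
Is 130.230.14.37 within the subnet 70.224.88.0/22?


Subnet network: 70.224.88.0
Test IP AND mask: 130.230.12.0
No, 130.230.14.37 is not in 70.224.88.0/22


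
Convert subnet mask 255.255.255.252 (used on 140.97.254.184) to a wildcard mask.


Subnet mask: 255.255.255.252
Wildcard = 255.255.255.255 - subnet mask
255 - 255 = 0
255 - 255 = 0
255 - 255 = 0
255 - 252 = 3
Wildcard: 0.0.0.3


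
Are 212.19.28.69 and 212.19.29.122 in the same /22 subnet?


Mask: 255.255.252.0
212.19.28.69 AND mask = 212.19.28.0
212.19.29.122 AND mask = 212.19.28.0
Yes, same subnet (212.19.28.0)


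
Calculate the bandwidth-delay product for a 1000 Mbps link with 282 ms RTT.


BDP = bandwidth * RTT
= 1000 Mbps * 282 ms
= 1000 * 1e6 * 282 / 1000 bits
= 282000000 bits
= 35250000 bytes
= 34423.8281 KB
BDP = 282000000 bits (35250000 bytes)


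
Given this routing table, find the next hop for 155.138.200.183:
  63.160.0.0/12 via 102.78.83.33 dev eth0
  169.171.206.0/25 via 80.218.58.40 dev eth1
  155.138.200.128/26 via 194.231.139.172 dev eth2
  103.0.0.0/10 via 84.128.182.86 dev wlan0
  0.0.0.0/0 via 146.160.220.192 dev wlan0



Longest prefix match for 155.138.200.183:
  /12 63.160.0.0: no
  /25 169.171.206.0: no
  /26 155.138.200.128: MATCH
  /10 103.0.0.0: no
  /0 0.0.0.0: MATCH
Selected: next-hop 194.231.139.172 via eth2 (matched /26)


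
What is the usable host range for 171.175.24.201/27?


Network: 171.175.24.192
Broadcast: 171.175.24.223
First usable = network + 1
Last usable = broadcast - 1
Range: 171.175.24.193 to 171.175.24.222


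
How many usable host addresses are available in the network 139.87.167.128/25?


Host bits = 32 - 25 = 7
Total addresses = 2^7 = 128
Usable = total - 2 (network and broadcast)
Usable hosts: 126


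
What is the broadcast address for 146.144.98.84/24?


Network: 146.144.98.0/24
Host bits = 8
Set all host bits to 1:
Broadcast: 146.144.98.255


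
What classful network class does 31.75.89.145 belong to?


First octet: 31
Binary: 00011111
0xxxxxxx -> Class A (1-126)
Class A, default mask 255.0.0.0 (/8)


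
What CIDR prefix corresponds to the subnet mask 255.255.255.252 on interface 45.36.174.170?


Binary: 11111111.11111111.11111111.11111100
Count leading 1s
Prefix: /30


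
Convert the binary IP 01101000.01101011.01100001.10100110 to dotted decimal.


01101000 = 104
01101011 = 107
01100001 = 97
10100110 = 166
IP: 104.107.97.166


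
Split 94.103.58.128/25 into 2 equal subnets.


New prefix = 25 + 1 = 26
Each subnet has 64 addresses
  94.103.58.128/26
  94.103.58.192/26
Subnets: 94.103.58.128/26, 94.103.58.192/26


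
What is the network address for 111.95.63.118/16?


IP:   01101111.01011111.00111111.01110110
Mask: 11111111.11111111.00000000.00000000
AND operation:
Net:  01101111.01011111.00000000.00000000
Network: 111.95.0.0/16


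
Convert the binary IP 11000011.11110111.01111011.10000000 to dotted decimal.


11000011 = 195
11110111 = 247
01111011 = 123
10000000 = 128
IP: 195.247.123.128


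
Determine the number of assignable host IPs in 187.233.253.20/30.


Host bits = 32 - 30 = 2
Total addresses = 2^2 = 4
Usable = total - 2 (network and broadcast)
Usable hosts: 2


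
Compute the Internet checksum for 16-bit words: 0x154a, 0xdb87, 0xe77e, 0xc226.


Sum all words (with carry folding):
+ 0x154a = 0x154a
+ 0xdb87 = 0xf0d1
+ 0xe77e = 0xd850
+ 0xc226 = 0x9a77
One's complement: ~0x9a77
Checksum = 0x6588


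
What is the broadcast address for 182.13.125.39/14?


Network: 182.12.0.0/14
Host bits = 18
Set all host bits to 1:
Broadcast: 182.15.255.255


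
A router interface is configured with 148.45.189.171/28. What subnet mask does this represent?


/28 means 28 network bits, 4 host bits
Binary: 11111111111111111111111111110000
Mask: 255.255.255.240


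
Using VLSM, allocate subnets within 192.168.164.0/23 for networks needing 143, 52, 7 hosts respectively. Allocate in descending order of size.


143 hosts -> /24 (254 usable): 192.168.164.0/24
52 hosts -> /26 (62 usable): 192.168.165.0/26
7 hosts -> /28 (14 usable): 192.168.165.64/28
Allocation: 192.168.164.0/24 (143 hosts, 254 usable); 192.168.165.0/26 (52 hosts, 62 usable); 192.168.165.64/28 (7 hosts, 14 usable)


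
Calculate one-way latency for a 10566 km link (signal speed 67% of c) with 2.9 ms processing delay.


Speed = 0.67 * 3e5 km/s = 201000 km/s
Propagation delay = 10566 / 201000 = 0.0526 s = 52.5672 ms
Processing delay = 2.9 ms
Total one-way latency = 55.4672 ms


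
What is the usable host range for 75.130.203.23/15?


Network: 75.130.0.0
Broadcast: 75.131.255.255
First usable = network + 1
Last usable = broadcast - 1
Range: 75.130.0.1 to 75.131.255.254


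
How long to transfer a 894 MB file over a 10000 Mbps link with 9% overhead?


Effective throughput = 10000 * (1 - 9/100) = 9100 Mbps
File size in Mb = 894 * 8 = 7152 Mb
Time = 7152 / 9100
Time = 0.7859 seconds


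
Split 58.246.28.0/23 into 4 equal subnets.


New prefix = 23 + 2 = 25
Each subnet has 128 addresses
  58.246.28.0/25
  58.246.28.128/25
  58.246.29.0/25
  58.246.29.128/25
Subnets: 58.246.28.0/25, 58.246.28.128/25, 58.246.29.0/25, 58.246.29.128/25


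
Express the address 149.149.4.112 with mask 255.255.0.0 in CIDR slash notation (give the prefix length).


Binary: 11111111.11111111.00000000.00000000
Count leading 1s
Prefix: /16


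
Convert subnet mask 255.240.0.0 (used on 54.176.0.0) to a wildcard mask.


Subnet mask: 255.240.0.0
Wildcard = 255.255.255.255 - subnet mask
255 - 255 = 0
255 - 240 = 15
255 - 0 = 255
255 - 0 = 255
Wildcard: 0.15.255.255


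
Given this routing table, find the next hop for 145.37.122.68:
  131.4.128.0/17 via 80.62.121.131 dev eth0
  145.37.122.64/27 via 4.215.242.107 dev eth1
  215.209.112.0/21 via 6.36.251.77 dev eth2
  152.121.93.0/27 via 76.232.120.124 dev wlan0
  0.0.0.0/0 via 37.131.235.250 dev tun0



Longest prefix match for 145.37.122.68:
  /17 131.4.128.0: no
  /27 145.37.122.64: MATCH
  /21 215.209.112.0: no
  /27 152.121.93.0: no
  /0 0.0.0.0: MATCH
Selected: next-hop 4.215.242.107 via eth1 (matched /27)


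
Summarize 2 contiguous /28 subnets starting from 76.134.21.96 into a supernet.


Original prefix: /28
Number of subnets: 2 = 2^1
New prefix = 28 - 1 = 27
Supernet: 76.134.21.96/27


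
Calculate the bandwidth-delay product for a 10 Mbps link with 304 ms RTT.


BDP = bandwidth * RTT
= 10 Mbps * 304 ms
= 10 * 1e6 * 304 / 1000 bits
= 3040000 bits
= 380000 bytes
= 371.0938 KB
BDP = 3040000 bits (380000 bytes)


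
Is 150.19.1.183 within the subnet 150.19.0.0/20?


Subnet network: 150.19.0.0
Test IP AND mask: 150.19.0.0
Yes, 150.19.1.183 is in 150.19.0.0/20


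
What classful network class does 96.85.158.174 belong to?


First octet: 96
Binary: 01100000
0xxxxxxx -> Class A (1-126)
Class A, default mask 255.0.0.0 (/8)


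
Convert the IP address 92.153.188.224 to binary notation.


92 = 01011100
153 = 10011001
188 = 10111100
224 = 11100000
Binary: 01011100.10011001.10111100.11100000


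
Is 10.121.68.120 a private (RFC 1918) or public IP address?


RFC 1918 private ranges:
  10.0.0.0/8 (10.0.0.0 - 10.255.255.255)
  172.16.0.0/12 (172.16.0.0 - 172.31.255.255)
  192.168.0.0/16 (192.168.0.0 - 192.168.255.255)
Private (in 10.0.0.0/8)


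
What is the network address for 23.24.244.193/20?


IP:   00010111.00011000.11110100.11000001
Mask: 11111111.11111111.11110000.00000000
AND operation:
Net:  00010111.00011000.11110000.00000000
Network: 23.24.240.0/20


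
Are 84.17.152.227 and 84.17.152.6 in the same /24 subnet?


Mask: 255.255.255.0
84.17.152.227 AND mask = 84.17.152.0
84.17.152.6 AND mask = 84.17.152.0
Yes, same subnet (84.17.152.0)


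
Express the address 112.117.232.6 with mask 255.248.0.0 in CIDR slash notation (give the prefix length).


Binary: 11111111.11111000.00000000.00000000
Count leading 1s
Prefix: /13


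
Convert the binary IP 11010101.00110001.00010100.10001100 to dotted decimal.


11010101 = 213
00110001 = 49
00010100 = 20
10001100 = 140
IP: 213.49.20.140


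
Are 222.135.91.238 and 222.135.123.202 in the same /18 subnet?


Mask: 255.255.192.0
222.135.91.238 AND mask = 222.135.64.0
222.135.123.202 AND mask = 222.135.64.0
Yes, same subnet (222.135.64.0)


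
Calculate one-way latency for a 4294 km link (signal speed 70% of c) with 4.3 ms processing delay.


Speed = 0.7 * 3e5 km/s = 210000 km/s
Propagation delay = 4294 / 210000 = 0.0204 s = 20.4476 ms
Processing delay = 4.3 ms
Total one-way latency = 24.7476 ms


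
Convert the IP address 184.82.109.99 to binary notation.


184 = 10111000
82 = 01010010
109 = 01101101
99 = 01100011
Binary: 10111000.01010010.01101101.01100011


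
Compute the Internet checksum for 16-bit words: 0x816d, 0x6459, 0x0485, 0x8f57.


Sum all words (with carry folding):
+ 0x816d = 0x816d
+ 0x6459 = 0xe5c6
+ 0x0485 = 0xea4b
+ 0x8f57 = 0x79a3
One's complement: ~0x79a3
Checksum = 0x865c


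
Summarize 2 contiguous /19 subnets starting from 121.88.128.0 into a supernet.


Original prefix: /19
Number of subnets: 2 = 2^1
New prefix = 19 - 1 = 18
Supernet: 121.88.128.0/18


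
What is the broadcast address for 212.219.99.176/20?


Network: 212.219.96.0/20
Host bits = 12
Set all host bits to 1:
Broadcast: 212.219.111.255


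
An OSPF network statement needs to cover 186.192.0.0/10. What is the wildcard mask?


Subnet mask: 255.192.0.0
Wildcard = 255.255.255.255 - subnet mask
255 - 255 = 0
255 - 192 = 63
255 - 0 = 255
255 - 0 = 255
Wildcard: 0.63.255.255


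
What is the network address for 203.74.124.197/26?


IP:   11001011.01001010.01111100.11000101
Mask: 11111111.11111111.11111111.11000000
AND operation:
Net:  11001011.01001010.01111100.11000000
Network: 203.74.124.192/26


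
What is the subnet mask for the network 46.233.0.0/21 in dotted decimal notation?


/21 means 21 network bits, 11 host bits
Binary: 11111111111111111111100000000000
Mask: 255.255.248.0


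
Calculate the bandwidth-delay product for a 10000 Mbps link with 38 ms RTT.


BDP = bandwidth * RTT
= 10000 Mbps * 38 ms
= 10000 * 1e6 * 38 / 1000 bits
= 380000000 bits
= 47500000 bytes
= 46386.7188 KB
BDP = 380000000 bits (47500000 bytes)


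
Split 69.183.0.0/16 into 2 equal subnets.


New prefix = 16 + 1 = 17
Each subnet has 32768 addresses
  69.183.0.0/17
  69.183.128.0/17
Subnets: 69.183.0.0/17, 69.183.128.0/17


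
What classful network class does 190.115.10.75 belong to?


First octet: 190
Binary: 10111110
10xxxxxx -> Class B (128-191)
Class B, default mask 255.255.0.0 (/16)


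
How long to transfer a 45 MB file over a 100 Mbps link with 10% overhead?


Effective throughput = 100 * (1 - 10/100) = 90 Mbps
File size in Mb = 45 * 8 = 360 Mb
Time = 360 / 90
Time = 4 seconds


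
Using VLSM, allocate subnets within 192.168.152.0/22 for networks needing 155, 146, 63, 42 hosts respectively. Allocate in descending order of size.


155 hosts -> /24 (254 usable): 192.168.152.0/24
146 hosts -> /24 (254 usable): 192.168.153.0/24
63 hosts -> /25 (126 usable): 192.168.154.0/25
42 hosts -> /26 (62 usable): 192.168.154.128/26
Allocation: 192.168.152.0/24 (155 hosts, 254 usable); 192.168.153.0/24 (146 hosts, 254 usable); 192.168.154.0/25 (63 hosts, 126 usable); 192.168.154.128/26 (42 hosts, 62 usable)


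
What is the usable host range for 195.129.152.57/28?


Network: 195.129.152.48
Broadcast: 195.129.152.63
First usable = network + 1
Last usable = broadcast - 1
Range: 195.129.152.49 to 195.129.152.62


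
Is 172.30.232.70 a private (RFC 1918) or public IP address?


RFC 1918 private ranges:
  10.0.0.0/8 (10.0.0.0 - 10.255.255.255)
  172.16.0.0/12 (172.16.0.0 - 172.31.255.255)
  192.168.0.0/16 (192.168.0.0 - 192.168.255.255)
Private (in 172.16.0.0/12)


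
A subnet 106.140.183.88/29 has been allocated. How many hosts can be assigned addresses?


Host bits = 32 - 29 = 3
Total addresses = 2^3 = 8
Usable = total - 2 (network and broadcast)
Usable hosts: 6


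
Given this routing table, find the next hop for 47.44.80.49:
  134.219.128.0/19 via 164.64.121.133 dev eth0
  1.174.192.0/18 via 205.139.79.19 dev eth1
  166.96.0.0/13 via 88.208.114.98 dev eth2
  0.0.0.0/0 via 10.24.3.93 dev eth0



Longest prefix match for 47.44.80.49:
  /19 134.219.128.0: no
  /18 1.174.192.0: no
  /13 166.96.0.0: no
  /0 0.0.0.0: MATCH
Selected: next-hop 10.24.3.93 via eth0 (matched /0)


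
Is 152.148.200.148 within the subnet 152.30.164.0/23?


Subnet network: 152.30.164.0
Test IP AND mask: 152.148.200.0
No, 152.148.200.148 is not in 152.30.164.0/23


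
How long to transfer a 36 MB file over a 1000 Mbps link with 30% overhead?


Effective throughput = 1000 * (1 - 30/100) = 700 Mbps
File size in Mb = 36 * 8 = 288 Mb
Time = 288 / 700
Time = 0.4114 seconds


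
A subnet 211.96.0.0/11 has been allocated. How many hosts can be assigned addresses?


Host bits = 32 - 11 = 21
Total addresses = 2^21 = 2097152
Usable = total - 2 (network and broadcast)
Usable hosts: 2097150


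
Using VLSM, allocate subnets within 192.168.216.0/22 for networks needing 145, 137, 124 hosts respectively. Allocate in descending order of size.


145 hosts -> /24 (254 usable): 192.168.216.0/24
137 hosts -> /24 (254 usable): 192.168.217.0/24
124 hosts -> /25 (126 usable): 192.168.218.0/25
Allocation: 192.168.216.0/24 (145 hosts, 254 usable); 192.168.217.0/24 (137 hosts, 254 usable); 192.168.218.0/25 (124 hosts, 126 usable)


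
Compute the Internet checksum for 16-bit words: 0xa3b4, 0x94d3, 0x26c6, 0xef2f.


Sum all words (with carry folding):
+ 0xa3b4 = 0xa3b4
+ 0x94d3 = 0x3888
+ 0x26c6 = 0x5f4e
+ 0xef2f = 0x4e7e
One's complement: ~0x4e7e
Checksum = 0xb181


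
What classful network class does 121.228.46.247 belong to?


First octet: 121
Binary: 01111001
0xxxxxxx -> Class A (1-126)
Class A, default mask 255.0.0.0 (/8)
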